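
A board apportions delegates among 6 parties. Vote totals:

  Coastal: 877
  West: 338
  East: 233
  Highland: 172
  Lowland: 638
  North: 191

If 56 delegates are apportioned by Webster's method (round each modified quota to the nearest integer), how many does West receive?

8

Standard divisor 2449/56 ≈ 43.732; standard quotas: Coastal 20.054, West 7.729, East 5.328, Highland 3.933, Lowland 14.589, North 4.367.
Rounding to the nearest integer gives Coastal 20, West 8, East 5, Highland 4, Lowland 15, North 4 — total 56, matching the house size, so no adjustment is needed.
West receives 8.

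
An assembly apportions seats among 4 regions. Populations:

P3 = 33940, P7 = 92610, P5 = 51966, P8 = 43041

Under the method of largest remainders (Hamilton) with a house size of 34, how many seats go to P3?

The standard divisor is 221557/34 ≈ 6516.382.
Standard quotas: P3 5.2084, P7 14.2119, P5 7.9747, P8 6.6050.
Lower quotas: P3 5, P7 14, P5 7, P8 6 (sum 32, leaving 2 seats).
Remainders in descending order: P5 0.9747, P8 0.6050, P7 0.2119, P3 0.2084.
The surplus seats go to P5, P8.
P3 receives 5.

5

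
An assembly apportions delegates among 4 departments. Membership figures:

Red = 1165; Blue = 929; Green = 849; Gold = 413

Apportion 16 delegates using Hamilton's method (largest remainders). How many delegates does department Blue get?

The standard divisor is 3356/16 ≈ 209.75.
Standard quotas: Red 5.554, Blue 4.429, Green 4.048, Gold 1.969.
Lower quotas: Red 5, Blue 4, Green 4, Gold 1 (sum 14, leaving 2 seats).
Remainders in descending order: Gold 0.969, Red 0.554, Blue 0.429, Green 0.048.
The surplus seats go to Gold, Red.
Blue receives 4.

4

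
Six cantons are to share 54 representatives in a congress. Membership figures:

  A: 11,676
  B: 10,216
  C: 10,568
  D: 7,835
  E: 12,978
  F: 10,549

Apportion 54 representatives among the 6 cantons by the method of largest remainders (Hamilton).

Total 63822; standard divisor 63822/54 ≈ 1181.889.
Standard quotas: A 9.8791, B 8.6438, C 8.9416, D 6.6292, E 10.9807, F 8.9255.
Lower quotas: A 9, B 8, C 8, D 6, E 10, F 8 (sum 49, leaving 5 seats).
Remainders in descending order: E 0.9807, C 0.9416, F 0.9255, A 0.8791, B 0.6438, D 0.6292.
The surplus seats go to E, C, F, A, B.

A=10, B=9, C=9, D=6, E=11, F=9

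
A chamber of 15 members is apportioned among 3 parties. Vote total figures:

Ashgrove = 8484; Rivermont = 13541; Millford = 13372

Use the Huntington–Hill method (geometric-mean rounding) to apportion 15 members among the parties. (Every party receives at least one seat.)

Ashgrove 4, Rivermont 6, Millford 5

With divisor 2445: modified quotas Ashgrove 3.470, Rivermont 5.538, Millford 5.469.
Geometric-mean thresholds: Ashgrove √(3·4)=3.464, Rivermont √(5·6)=5.477, Millford √(5·6)=5.477.
Each quota rounded against its threshold gives Ashgrove 4, Rivermont 6, Millford 5 (total 15).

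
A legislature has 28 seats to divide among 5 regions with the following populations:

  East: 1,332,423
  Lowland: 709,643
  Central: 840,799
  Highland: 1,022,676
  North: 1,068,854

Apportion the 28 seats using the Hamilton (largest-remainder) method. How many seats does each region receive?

East: 7, Lowland: 4, Central: 5, Highland: 6, North: 6

Total 4974395; standard divisor 4974395/28 ≈ 177656.964.
Standard quotas: East 7.5000, Lowland 3.9945, Central 4.7327, Highland 5.7565, North 6.0164.
Lower quotas: East 7, Lowland 3, Central 4, Highland 5, North 6 (sum 25, leaving 3 seats).
Remainders in descending order: Lowland 0.9945, Highland 0.7565, Central 0.7327, East 0.5000, North 0.0164.
The surplus seats go to Lowland, Highland, Central.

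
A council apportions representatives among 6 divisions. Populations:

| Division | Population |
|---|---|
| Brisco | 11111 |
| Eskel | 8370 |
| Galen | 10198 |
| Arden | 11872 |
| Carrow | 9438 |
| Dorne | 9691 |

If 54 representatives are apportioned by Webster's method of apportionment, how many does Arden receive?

11

Standard divisor 60680/54 ≈ 1123.704; standard quotas: Brisco 9.888, Eskel 7.449, Galen 9.075, Arden 10.565, Carrow 8.399, Dorne 8.624.
Rounding to the nearest integer gives Brisco 10, Eskel 7, Galen 9, Arden 11, Carrow 8, Dorne 9 — total 54, matching the house size, so no adjustment is needed.
Arden receives 11.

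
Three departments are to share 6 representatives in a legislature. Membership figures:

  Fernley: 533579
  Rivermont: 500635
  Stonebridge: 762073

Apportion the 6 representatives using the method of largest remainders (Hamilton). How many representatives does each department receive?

Fernley 2, Rivermont 2, Stonebridge 2

Total 1796287; standard divisor 1796287/6 ≈ 299381.167.
Standard quotas: Fernley 1.7823, Rivermont 1.6722, Stonebridge 2.5455.
Lower quotas: Fernley 1, Rivermont 1, Stonebridge 2 (sum 4, leaving 2 seats).
Remainders in descending order: Fernley 0.7823, Rivermont 0.6722, Stonebridge 0.5455.
Largest remainders: Fernley, Rivermont receive the extra seats.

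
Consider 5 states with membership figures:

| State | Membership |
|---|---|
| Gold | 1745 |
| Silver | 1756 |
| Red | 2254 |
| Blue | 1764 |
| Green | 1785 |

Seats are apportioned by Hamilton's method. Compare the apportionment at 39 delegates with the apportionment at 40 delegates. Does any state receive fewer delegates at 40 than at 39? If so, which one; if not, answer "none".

none

At 39 seats: Gold 7, Silver 7, Red 10, Blue 7, Green 8.
At 40 seats: Gold 7, Silver 7, Red 10, Blue 8, Green 8.
No state's allocation decreased.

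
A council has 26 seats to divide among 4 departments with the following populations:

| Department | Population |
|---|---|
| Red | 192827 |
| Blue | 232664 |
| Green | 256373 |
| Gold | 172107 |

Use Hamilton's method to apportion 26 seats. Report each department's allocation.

The standard divisor is 853971/26 ≈ 32845.038.
Standard quotas: Red 5.8708, Blue 7.0837, Green 7.8055, Gold 5.2400.
Lower quotas: Red 5, Blue 7, Green 7, Gold 5 (sum 24, leaving 2 seats).
Remainders in descending order: Red 0.8708, Green 0.8055, Gold 0.2400, Blue 0.0837.
Largest remainders: Red, Green receive the extra seats.

Red=6, Blue=7, Green=8, Gold=5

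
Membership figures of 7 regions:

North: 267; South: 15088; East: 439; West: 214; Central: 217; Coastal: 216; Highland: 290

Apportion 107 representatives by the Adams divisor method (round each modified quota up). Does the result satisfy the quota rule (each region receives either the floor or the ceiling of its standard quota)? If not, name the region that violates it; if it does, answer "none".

South

Standard quotas: North 1.708, South 96.492, East 2.808, West 1.369, Central 1.388, Coastal 1.381, Highland 1.855.
Adams allocation: North 2, South 94, East 3, West 2, Central 2, Coastal 2, Highland 2.
South has quota 96.492 (lower 96, upper 97) but receives 94 — outside the quota interval.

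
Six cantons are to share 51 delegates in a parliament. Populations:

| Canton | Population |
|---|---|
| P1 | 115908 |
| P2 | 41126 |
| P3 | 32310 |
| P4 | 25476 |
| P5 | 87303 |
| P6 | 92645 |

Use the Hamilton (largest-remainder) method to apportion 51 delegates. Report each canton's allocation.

P1 15, P2 6, P3 4, P4 3, P5 11, P6 12

Standard divisor: 394768 ÷ 51 ≈ 7740.549.
Standard quotas: P1 14.9741, P2 5.3131, P3 4.1741, P4 3.2912, P5 11.2787, P6 11.9688.
Lower quotas: P1 14, P2 5, P3 4, P4 3, P5 11, P6 11 (sum 48, leaving 3 seats).
Remainders in descending order: P1 0.9741, P6 0.9688, P2 0.3131, P4 0.2912, P5 0.2787, P3 0.1741.
The surplus seats go to P1, P6, P2.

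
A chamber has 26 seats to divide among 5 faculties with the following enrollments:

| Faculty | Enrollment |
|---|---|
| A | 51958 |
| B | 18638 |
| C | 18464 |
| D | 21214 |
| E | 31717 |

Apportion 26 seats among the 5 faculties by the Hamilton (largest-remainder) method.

The standard divisor is 141991/26 ≈ 5461.192.
Standard quotas: A 9.5140, B 3.4128, C 3.3809, D 3.8845, E 5.8077.
Lower quotas: A 9, B 3, C 3, D 3, E 5 (sum 23, leaving 3 seats).
Remainders in descending order: D 0.8845, E 0.8077, A 0.5140, B 0.4128, C 0.3809.
Largest remainders: D, E, A receive the extra seats.

A 10, B 3, C 3, D 4, E 6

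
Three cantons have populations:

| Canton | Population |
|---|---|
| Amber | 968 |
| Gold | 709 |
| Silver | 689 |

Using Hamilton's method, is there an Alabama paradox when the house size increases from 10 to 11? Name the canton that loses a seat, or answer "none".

At 10 seats: Amber 4, Gold 3, Silver 3.
At 11 seats: Amber 5, Gold 3, Silver 3.
No canton's allocation decreased.

none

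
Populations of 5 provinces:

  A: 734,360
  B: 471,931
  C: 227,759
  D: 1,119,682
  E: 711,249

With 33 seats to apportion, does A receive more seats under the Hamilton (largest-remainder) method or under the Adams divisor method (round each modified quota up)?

Hamilton

Hamilton: A 8, B 5, C 2, D 11, E 7.
Adams: A 7, B 5, C 3, D 11, E 7.
A gets 8 under Hamilton and 7 under Adams.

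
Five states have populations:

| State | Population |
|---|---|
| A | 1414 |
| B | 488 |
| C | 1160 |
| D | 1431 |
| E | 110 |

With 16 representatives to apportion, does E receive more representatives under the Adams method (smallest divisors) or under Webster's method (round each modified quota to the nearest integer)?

Adams

Adams: A 4, B 2, C 4, D 5, E 1.
Webster: A 5, B 2, C 4, D 5, E 0.
E gets 1 under Adams and 0 under Webster.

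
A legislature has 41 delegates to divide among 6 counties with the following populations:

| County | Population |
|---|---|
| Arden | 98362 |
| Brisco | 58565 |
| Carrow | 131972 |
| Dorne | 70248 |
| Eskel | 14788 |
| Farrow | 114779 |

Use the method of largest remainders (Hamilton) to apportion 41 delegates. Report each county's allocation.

Total 488714; standard divisor 488714/41 ≈ 11919.854.
Standard quotas: Arden 8.2519, Brisco 4.9132, Carrow 11.0716, Dorne 5.8934, Eskel 1.2406, Farrow 9.6292.
Lower quotas: Arden 8, Brisco 4, Carrow 11, Dorne 5, Eskel 1, Farrow 9 (sum 38, leaving 3 seats).
Remainders in descending order: Brisco 0.9132, Dorne 0.8934, Farrow 0.6292, Arden 0.2519, Eskel 0.2406, Carrow 0.0716.
The surplus seats go to Brisco, Dorne, Farrow.

Arden 8; Brisco 5; Carrow 11; Dorne 6; Eskel 1; Farrow 10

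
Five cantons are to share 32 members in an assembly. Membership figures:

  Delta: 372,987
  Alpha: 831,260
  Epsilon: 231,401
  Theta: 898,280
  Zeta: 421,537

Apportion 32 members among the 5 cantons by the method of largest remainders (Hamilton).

Total 2755465; standard divisor 2755465/32 ≈ 86108.281.
Standard quotas: Delta 4.3316, Alpha 9.6537, Epsilon 2.6873, Theta 10.4320, Zeta 4.8954.
Lower quotas: Delta 4, Alpha 9, Epsilon 2, Theta 10, Zeta 4 (sum 29, leaving 3 seats).
Remainders in descending order: Zeta 0.8954, Epsilon 0.6873, Alpha 0.6537, Theta 0.4320, Delta 0.3316.
The surplus seats go to Zeta, Epsilon, Alpha.

Delta=4, Alpha=10, Epsilon=3, Theta=10, Zeta=5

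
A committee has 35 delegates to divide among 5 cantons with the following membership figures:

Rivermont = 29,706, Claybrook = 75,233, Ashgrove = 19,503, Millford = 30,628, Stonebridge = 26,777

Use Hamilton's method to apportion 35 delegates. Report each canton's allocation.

Rivermont=6, Claybrook=14, Ashgrove=4, Millford=6, Stonebridge=5

Standard divisor: 181847 ÷ 35 ≈ 5195.629.
Standard quotas: Rivermont 5.7175, Claybrook 14.4801, Ashgrove 3.7537, Millford 5.8950, Stonebridge 5.1538.
Lower quotas: Rivermont 5, Claybrook 14, Ashgrove 3, Millford 5, Stonebridge 5 (sum 32, leaving 3 seats).
Remainders in descending order: Millford 0.8950, Ashgrove 0.7537, Rivermont 0.7175, Claybrook 0.4801, Stonebridge 0.1538.
Largest remainders: Millford, Ashgrove, Rivermont receive the extra seats.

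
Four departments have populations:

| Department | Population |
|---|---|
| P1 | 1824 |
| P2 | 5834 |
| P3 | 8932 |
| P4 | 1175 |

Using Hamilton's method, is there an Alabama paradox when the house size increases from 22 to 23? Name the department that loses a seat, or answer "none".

P4

At 22 seats: P1 2, P2 7, P3 11, P4 2.
At 23 seats: P1 2, P2 8, P3 12, P4 1.
P4 drops from 2 to 1.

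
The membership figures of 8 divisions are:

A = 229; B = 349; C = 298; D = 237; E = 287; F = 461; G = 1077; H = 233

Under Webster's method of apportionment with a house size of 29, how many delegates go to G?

10

Standard divisor 3171/29 ≈ 109.345; standard quotas: A 2.094, B 3.192, C 2.725, D 2.167, E 2.625, F 4.216, G 9.850, H 2.131.
Rounding to the nearest integer gives A 2, B 3, C 3, D 2, E 3, F 4, G 10, H 2 — total 29, matching the house size, so no adjustment is needed.
G receives 10.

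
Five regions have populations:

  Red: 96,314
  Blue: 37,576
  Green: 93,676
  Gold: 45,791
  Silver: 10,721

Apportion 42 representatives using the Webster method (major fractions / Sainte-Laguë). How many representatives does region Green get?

Standard divisor 284078/42 ≈ 6763.762; standard quotas: Red 14.240, Blue 5.555, Green 13.850, Gold 6.770, Silver 1.585.
Rounding to the nearest integer gives 14, 6, 14, 7, 2 = 43 seats, so the divisor must be adjusted.
With modified divisor 6900: modified quotas Red 13.959, Blue 5.446, Green 13.576, Gold 6.636, Silver 1.554.
Rounding to the nearest integer: Red 14, Blue 5, Green 14, Gold 7, Silver 2 (total 42).
Green receives 14.

14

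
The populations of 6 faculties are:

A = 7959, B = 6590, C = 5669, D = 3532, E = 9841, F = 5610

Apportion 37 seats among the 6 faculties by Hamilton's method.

Standard divisor: 39201 ÷ 37 ≈ 1059.486.
Standard quotas: A 7.5121, B 6.2200, C 5.3507, D 3.3337, E 9.2885, F 5.2950.
Lower quotas: A 7, B 6, C 5, D 3, E 9, F 5 (sum 35, leaving 2 seats).
Remainders in descending order: A 0.5121, C 0.3507, D 0.3337, F 0.2950, E 0.2885, B 0.2200.
Largest remainders: A, C receive the extra seats.

A 8, B 6, C 6, D 3, E 9, F 5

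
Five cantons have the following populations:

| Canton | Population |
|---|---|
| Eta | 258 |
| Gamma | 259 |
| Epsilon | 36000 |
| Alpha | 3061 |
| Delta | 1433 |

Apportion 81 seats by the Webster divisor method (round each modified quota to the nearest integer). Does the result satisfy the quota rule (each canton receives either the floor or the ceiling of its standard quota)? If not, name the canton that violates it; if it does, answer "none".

Epsilon

Standard quotas: Eta 0.510, Gamma 0.512, Epsilon 71.103, Alpha 6.046, Delta 2.830.
Webster allocation: Eta 1, Gamma 1, Epsilon 70, Alpha 6, Delta 3.
Epsilon has quota 71.103 (lower 71, upper 72) but receives 70 — outside the quota interval.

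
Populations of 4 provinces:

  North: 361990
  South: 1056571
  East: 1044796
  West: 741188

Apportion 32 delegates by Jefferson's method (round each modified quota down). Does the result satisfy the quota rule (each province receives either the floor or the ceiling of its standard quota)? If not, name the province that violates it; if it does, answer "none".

Standard quotas: North 3.615, South 10.551, East 10.433, West 7.401.
Jefferson allocation: North 3, South 11, East 11, West 7.
Every allocation lies between the lower and upper quota.

none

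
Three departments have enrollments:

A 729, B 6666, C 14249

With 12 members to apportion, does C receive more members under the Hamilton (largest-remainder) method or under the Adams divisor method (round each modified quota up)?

Hamilton: A 0, B 4, C 8.
Adams: A 1, B 4, C 7.
C gets 8 under Hamilton and 7 under Adams.

Hamilton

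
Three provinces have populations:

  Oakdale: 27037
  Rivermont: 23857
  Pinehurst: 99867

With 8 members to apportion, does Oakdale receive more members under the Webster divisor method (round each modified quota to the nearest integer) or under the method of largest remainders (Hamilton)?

Webster: Oakdale 1, Rivermont 1, Pinehurst 6.
Hamilton: Oakdale 2, Rivermont 1, Pinehurst 5.
Oakdale gets 1 under Webster and 2 under Hamilton.

Hamilton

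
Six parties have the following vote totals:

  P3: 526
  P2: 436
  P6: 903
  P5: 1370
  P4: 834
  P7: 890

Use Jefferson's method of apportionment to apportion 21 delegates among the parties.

Standard divisor 4959/21 ≈ 236.143; standard quotas: P3 2.227, P2 1.846, P6 3.824, P5 5.802, P4 3.532, P7 3.769.
Rounding down gives 2, 1, 3, 5, 3, 3 = 17 seats, so the divisor must be adjusted.
With modified divisor 210: modified quotas P3 2.505, P2 2.076, P6 4.300, P5 6.524, P4 3.971, P7 4.238.
Rounding down: P3 2, P2 2, P6 4, P5 6, P4 3, P7 4 (total 21).

P3=2, P2=2, P6=4, P5=6, P4=3, P7=4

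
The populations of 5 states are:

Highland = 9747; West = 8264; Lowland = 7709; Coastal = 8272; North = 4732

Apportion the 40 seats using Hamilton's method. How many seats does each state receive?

Highland: 10, West: 8, Lowland: 8, Coastal: 9, North: 5

Standard divisor: 38724 ÷ 40 ≈ 968.1.
Standard quotas: Highland 10.0682, West 8.5363, Lowland 7.9630, Coastal 8.5446, North 4.8879.
Lower quotas: Highland 10, West 8, Lowland 7, Coastal 8, North 4 (sum 37, leaving 3 seats).
Remainders in descending order: Lowland 0.9630, North 0.8879, Coastal 0.5446, West 0.5363, Highland 0.0682.
The surplus seats go to Lowland, North, Coastal.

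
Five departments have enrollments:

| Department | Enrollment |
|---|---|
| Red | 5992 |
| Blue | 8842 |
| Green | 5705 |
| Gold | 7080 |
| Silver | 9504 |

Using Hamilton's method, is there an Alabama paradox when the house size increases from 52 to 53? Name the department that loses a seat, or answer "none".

At 52 seats: Red 9, Blue 12, Green 8, Gold 10, Silver 13.
At 53 seats: Red 8, Blue 13, Green 8, Gold 10, Silver 14.
Red drops from 9 to 8.

Red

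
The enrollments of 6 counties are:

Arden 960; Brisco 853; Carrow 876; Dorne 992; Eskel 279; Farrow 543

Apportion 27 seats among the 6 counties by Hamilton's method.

Standard divisor: 4503 ÷ 27 ≈ 166.778.
Standard quotas: Arden 5.756, Brisco 5.115, Carrow 5.252, Dorne 5.948, Eskel 1.673, Farrow 3.256.
Lower quotas: Arden 5, Brisco 5, Carrow 5, Dorne 5, Eskel 1, Farrow 3 (sum 24, leaving 3 seats).
Remainders in descending order: Dorne 0.948, Arden 0.756, Eskel 0.673, Farrow 0.256, Carrow 0.252, Brisco 0.115.
Largest remainders: Dorne, Arden, Eskel receive the extra seats.

Arden 6, Brisco 5, Carrow 5, Dorne 6, Eskel 2, Farrow 3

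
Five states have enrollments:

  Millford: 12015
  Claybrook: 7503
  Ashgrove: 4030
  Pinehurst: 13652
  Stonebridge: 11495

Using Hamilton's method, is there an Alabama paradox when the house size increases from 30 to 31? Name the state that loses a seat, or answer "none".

At 30 seats: Millford 7, Claybrook 5, Ashgrove 3, Pinehurst 8, Stonebridge 7.
At 31 seats: Millford 8, Claybrook 5, Ashgrove 2, Pinehurst 9, Stonebridge 7.
Ashgrove drops from 3 to 2.

Ashgrove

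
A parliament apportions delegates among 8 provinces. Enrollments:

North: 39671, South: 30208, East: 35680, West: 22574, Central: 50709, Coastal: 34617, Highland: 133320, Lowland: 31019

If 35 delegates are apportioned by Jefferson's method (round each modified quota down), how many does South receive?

3

Standard divisor 377798/35 ≈ 10794.229; standard quotas: North 3.675, South 2.799, East 3.305, West 2.091, Central 4.698, Coastal 3.207, Highland 12.351, Lowland 2.874.
Rounding down gives 3, 2, 3, 2, 4, 3, 12, 2 = 31 seats, so the divisor must be adjusted.
With modified divisor 10000: modified quotas North 3.967, South 3.021, East 3.568, West 2.257, Central 5.071, Coastal 3.462, Highland 13.332, Lowland 3.102.
Rounding down: North 3, South 3, East 3, West 2, Central 5, Coastal 3, Highland 13, Lowland 3 (total 35).
South receives 3.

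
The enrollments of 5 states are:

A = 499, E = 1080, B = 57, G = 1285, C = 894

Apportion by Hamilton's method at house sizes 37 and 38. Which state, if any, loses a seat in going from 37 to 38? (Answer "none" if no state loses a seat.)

At 37 seats: A 5, E 10, B 1, G 12, C 9.
At 38 seats: A 5, E 11, B 0, G 13, C 9.
B drops from 1 to 0.

B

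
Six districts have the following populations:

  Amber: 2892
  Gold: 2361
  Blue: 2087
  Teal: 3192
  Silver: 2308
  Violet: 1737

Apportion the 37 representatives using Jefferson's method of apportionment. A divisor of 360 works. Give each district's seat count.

Amber=8; Gold=6; Blue=5; Teal=8; Silver=6; Violet=4

With modified divisor 360: modified quotas Amber 8.033, Gold 6.558, Blue 5.797, Teal 8.867, Silver 6.411, Violet 4.825.
Rounding down: Amber 8, Gold 6, Blue 5, Teal 8, Silver 6, Violet 4 (total 37).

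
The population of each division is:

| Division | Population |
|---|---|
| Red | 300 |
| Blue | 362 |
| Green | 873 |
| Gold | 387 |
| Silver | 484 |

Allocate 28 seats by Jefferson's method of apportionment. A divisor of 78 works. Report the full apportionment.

With modified divisor 78: modified quotas Red 3.846, Blue 4.641, Green 11.192, Gold 4.962, Silver 6.205.
Rounding down: Red 3, Blue 4, Green 11, Gold 4, Silver 6 (total 28).

Red 3, Blue 4, Green 11, Gold 4, Silver 6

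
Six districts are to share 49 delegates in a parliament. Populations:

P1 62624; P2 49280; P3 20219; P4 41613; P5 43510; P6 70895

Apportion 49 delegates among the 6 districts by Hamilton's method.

P1 11; P2 8; P3 4; P4 7; P5 7; P6 12

The standard divisor is 288141/49 ≈ 5880.429.
Standard quotas: P1 10.6496, P2 8.3803, P3 3.4384, P4 7.0765, P5 7.3991, P6 12.0561.
Lower quotas: P1 10, P2 8, P3 3, P4 7, P5 7, P6 12 (sum 47, leaving 2 seats).
Remainders in descending order: P1 0.6496, P3 0.4384, P5 0.3991, P2 0.3803, P4 0.0765, P6 0.0561.
Largest remainders: P1, P3 receive the extra seats.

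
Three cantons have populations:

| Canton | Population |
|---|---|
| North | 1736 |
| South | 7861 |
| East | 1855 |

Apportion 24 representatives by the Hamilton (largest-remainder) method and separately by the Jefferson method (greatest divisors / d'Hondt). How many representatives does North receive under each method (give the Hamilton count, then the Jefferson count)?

4 and 3

Hamilton: North 4, South 16, East 4.
Jefferson: North 3, South 17, East 4.
North gets 4 under Hamilton and 3 under Jefferson.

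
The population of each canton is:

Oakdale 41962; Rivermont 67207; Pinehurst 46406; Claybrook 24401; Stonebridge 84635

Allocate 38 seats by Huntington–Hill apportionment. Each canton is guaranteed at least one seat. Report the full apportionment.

With divisor 7064: modified quotas Oakdale 5.940, Rivermont 9.514, Pinehurst 6.569, Claybrook 3.454, Stonebridge 11.981.
Geometric-mean thresholds: Oakdale √(5·6)=5.477, Rivermont √(9·10)=9.487, Pinehurst √(6·7)=6.481, Claybrook √(3·4)=3.464, Stonebridge √(11·12)=11.489.
Each quota rounded against its threshold gives Oakdale 6, Rivermont 10, Pinehurst 7, Claybrook 3, Stonebridge 12 (total 38).

Oakdale: 6, Rivermont: 10, Pinehurst: 7, Claybrook: 3, Stonebridge: 12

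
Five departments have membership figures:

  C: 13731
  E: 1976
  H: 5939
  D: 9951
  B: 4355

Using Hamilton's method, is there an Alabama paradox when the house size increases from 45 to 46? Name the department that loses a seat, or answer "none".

At 45 seats: C 17, E 3, H 7, D 13, B 5.
At 46 seats: C 17, E 2, H 8, D 13, B 6.
E drops from 3 to 2.

E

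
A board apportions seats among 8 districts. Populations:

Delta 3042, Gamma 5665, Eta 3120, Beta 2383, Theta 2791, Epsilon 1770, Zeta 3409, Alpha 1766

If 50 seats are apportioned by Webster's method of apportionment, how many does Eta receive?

Standard divisor 23946/50 ≈ 478.92; standard quotas: Delta 6.352, Gamma 11.829, Eta 6.515, Beta 4.976, Theta 5.828, Epsilon 3.696, Zeta 7.118, Alpha 3.687.
Rounding to the nearest integer gives 6, 12, 7, 5, 6, 4, 7, 4 = 51 seats, so the divisor must be adjusted.
With modified divisor 490: modified quotas Delta 6.208, Gamma 11.561, Eta 6.367, Beta 4.863, Theta 5.696, Epsilon 3.612, Zeta 6.957, Alpha 3.604.
Rounding to the nearest integer: Delta 6, Gamma 12, Eta 6, Beta 5, Theta 6, Epsilon 4, Zeta 7, Alpha 4 (total 50).
Eta receives 6.

6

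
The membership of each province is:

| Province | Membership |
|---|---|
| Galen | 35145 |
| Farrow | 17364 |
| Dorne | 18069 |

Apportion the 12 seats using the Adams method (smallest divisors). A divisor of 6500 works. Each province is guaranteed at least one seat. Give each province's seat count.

Galen 6; Farrow 3; Dorne 3

With modified divisor 6500: modified quotas Galen 5.407, Farrow 2.671, Dorne 2.780.
Rounding up: Galen 6, Farrow 3, Dorne 3 (total 12).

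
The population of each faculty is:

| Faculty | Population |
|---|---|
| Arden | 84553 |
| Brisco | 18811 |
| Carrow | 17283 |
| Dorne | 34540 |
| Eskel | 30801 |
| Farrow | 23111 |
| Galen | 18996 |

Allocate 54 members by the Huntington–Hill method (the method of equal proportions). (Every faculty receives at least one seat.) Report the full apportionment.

With divisor 4213: modified quotas Arden 20.070, Brisco 4.465, Carrow 4.102, Dorne 8.198, Eskel 7.311, Farrow 5.486, Galen 4.509.
Geometric-mean thresholds: Arden √(20·21)=20.494, Brisco √(4·5)=4.472, Carrow √(4·5)=4.472, Dorne √(8·9)=8.485, Eskel √(7·8)=7.483, Farrow √(5·6)=5.477, Galen √(4·5)=4.472.
Each quota rounded against its threshold gives Arden 20, Brisco 4, Carrow 4, Dorne 8, Eskel 7, Farrow 6, Galen 5 (total 54).

Arden=20, Brisco=4, Carrow=4, Dorne=8, Eskel=7, Farrow=6, Galen=5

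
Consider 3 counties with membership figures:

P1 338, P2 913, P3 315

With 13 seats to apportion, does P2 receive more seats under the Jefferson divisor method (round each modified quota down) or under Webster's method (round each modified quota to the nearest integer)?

Jefferson: P1 3, P2 8, P3 2.
Webster: P1 3, P2 7, P3 3.
P2 gets 8 under Jefferson and 7 under Webster.

Jefferson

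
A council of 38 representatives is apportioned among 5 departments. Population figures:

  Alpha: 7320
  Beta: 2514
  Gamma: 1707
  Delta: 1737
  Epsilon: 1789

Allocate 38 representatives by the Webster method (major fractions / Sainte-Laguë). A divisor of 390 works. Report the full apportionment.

Alpha 19; Beta 6; Gamma 4; Delta 4; Epsilon 5

With modified divisor 390: modified quotas Alpha 18.769, Beta 6.446, Gamma 4.377, Delta 4.454, Epsilon 4.587.
Rounding to the nearest integer: Alpha 19, Beta 6, Gamma 4, Delta 4, Epsilon 5 (total 38).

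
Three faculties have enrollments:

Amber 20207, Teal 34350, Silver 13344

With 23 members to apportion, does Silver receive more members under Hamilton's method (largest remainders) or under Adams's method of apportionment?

Adams

Hamilton: Amber 7, Teal 12, Silver 4.
Adams: Amber 7, Teal 11, Silver 5.
Silver gets 4 under Hamilton and 5 under Adams.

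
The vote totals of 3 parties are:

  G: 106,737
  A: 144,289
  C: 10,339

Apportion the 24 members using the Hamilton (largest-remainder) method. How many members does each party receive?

G: 10, A: 13, C: 1

Total 261365; standard divisor 261365/24 ≈ 10890.208.
Standard quotas: G 9.8012, A 13.2494, C 0.9494.
Lower quotas: G 9, A 13, C 0 (sum 22, leaving 2 seats).
Remainders in descending order: C 0.9494, G 0.8012, A 0.2494.
The surplus seats go to C, G.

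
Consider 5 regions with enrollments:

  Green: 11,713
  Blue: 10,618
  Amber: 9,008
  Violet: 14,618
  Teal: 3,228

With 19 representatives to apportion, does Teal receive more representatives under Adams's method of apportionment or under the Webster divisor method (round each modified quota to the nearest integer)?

Adams

Adams: Green 4, Blue 4, Amber 4, Violet 5, Teal 2.
Webster: Green 5, Blue 4, Amber 3, Violet 6, Teal 1.
Teal gets 2 under Adams and 1 under Webster.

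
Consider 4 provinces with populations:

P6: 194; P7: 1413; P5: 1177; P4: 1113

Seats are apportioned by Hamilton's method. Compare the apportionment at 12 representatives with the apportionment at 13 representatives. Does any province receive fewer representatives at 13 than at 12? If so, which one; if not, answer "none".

At 12 seats: P6 1, P7 4, P5 4, P4 3.
At 13 seats: P6 0, P7 5, P5 4, P4 4.
P6 drops from 1 to 0.

P6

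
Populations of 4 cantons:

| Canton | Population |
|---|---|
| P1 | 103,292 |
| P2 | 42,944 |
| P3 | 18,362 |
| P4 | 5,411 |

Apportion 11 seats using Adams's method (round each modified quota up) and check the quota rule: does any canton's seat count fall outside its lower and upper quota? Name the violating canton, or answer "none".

none

Standard quotas: P1 6.683, P2 2.779, P3 1.188, P4 0.350.
Adams allocation: P1 6, P2 3, P3 1, P4 1.
Every allocation lies between the lower and upper quota.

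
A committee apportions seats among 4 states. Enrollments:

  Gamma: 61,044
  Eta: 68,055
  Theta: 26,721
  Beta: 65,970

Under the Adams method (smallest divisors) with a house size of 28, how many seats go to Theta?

4

Standard divisor 221790/28 ≈ 7921.071; standard quotas: Gamma 7.707, Eta 8.592, Theta 3.373, Beta 8.328.
Rounding up gives 8, 9, 4, 9 = 30 seats, so the divisor must be adjusted.
With modified divisor 8600: modified quotas Gamma 7.098, Eta 7.913, Theta 3.107, Beta 7.671.
Rounding up: Gamma 8, Eta 8, Theta 4, Beta 8 (total 28).
Theta receives 4.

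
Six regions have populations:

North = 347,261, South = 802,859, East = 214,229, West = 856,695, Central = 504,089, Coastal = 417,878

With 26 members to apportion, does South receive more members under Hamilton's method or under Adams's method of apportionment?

Hamilton

Hamilton: North 3, South 7, East 2, West 7, Central 4, Coastal 3.
Adams: North 3, South 6, East 2, West 7, Central 4, Coastal 4.
South gets 7 under Hamilton and 6 under Adams.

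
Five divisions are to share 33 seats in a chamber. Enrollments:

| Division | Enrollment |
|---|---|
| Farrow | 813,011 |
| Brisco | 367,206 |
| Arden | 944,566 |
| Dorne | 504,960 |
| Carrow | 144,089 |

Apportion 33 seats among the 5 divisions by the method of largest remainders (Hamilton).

Farrow: 10, Brisco: 4, Arden: 11, Dorne: 6, Carrow: 2

The standard divisor is 2773832/33 ≈ 84055.515.
Standard quotas: Farrow 9.6723, Brisco 4.3686, Arden 11.2374, Dorne 6.0075, Carrow 1.7142.
Lower quotas: Farrow 9, Brisco 4, Arden 11, Dorne 6, Carrow 1 (sum 31, leaving 2 seats).
Remainders in descending order: Carrow 0.7142, Farrow 0.6723, Brisco 0.3686, Arden 0.2374, Dorne 0.0075.
Largest remainders: Carrow, Farrow receive the extra seats.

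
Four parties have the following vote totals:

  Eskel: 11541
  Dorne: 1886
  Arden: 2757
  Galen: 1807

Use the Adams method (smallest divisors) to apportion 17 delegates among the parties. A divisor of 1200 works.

With modified divisor 1200: modified quotas Eskel 9.617, Dorne 1.572, Arden 2.297, Galen 1.506.
Rounding up: Eskel 10, Dorne 2, Arden 3, Galen 2 (total 17).

Eskel 10, Dorne 2, Arden 3, Galen 2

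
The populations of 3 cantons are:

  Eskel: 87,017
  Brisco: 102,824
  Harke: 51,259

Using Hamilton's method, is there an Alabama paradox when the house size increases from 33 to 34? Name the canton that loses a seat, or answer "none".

none

At 33 seats: Eskel 12, Brisco 14, Harke 7.
At 34 seats: Eskel 12, Brisco 15, Harke 7.
No canton's allocation decreased.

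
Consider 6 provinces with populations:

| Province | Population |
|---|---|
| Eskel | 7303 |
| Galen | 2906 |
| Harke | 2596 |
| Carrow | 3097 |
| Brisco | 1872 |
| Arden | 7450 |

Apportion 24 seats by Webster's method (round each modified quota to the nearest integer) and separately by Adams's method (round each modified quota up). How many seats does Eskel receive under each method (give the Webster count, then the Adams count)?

Webster: Eskel 7, Galen 3, Harke 2, Carrow 3, Brisco 2, Arden 7.
Adams: Eskel 6, Galen 3, Harke 3, Carrow 3, Brisco 2, Arden 7.
Eskel gets 7 under Webster and 6 under Adams.

7 and 6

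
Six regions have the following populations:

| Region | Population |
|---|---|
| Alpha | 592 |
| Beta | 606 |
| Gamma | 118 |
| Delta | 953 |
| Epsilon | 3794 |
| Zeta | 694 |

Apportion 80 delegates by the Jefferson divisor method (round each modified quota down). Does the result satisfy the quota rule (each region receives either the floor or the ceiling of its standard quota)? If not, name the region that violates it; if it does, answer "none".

Epsilon

Standard quotas: Alpha 7.009, Beta 7.175, Gamma 1.397, Delta 11.283, Epsilon 44.919, Zeta 8.217.
Jefferson allocation: Alpha 7, Beta 7, Gamma 1, Delta 11, Epsilon 46, Zeta 8.
Epsilon has quota 44.919 (lower 44, upper 45) but receives 46 — outside the quota interval.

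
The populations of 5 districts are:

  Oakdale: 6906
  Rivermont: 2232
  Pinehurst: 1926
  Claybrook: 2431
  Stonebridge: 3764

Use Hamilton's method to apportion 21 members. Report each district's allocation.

Standard divisor: 17259 ÷ 21 ≈ 821.857.
Standard quotas: Oakdale 8.4029, Rivermont 2.7158, Pinehurst 2.3435, Claybrook 2.9579, Stonebridge 4.5799.
Lower quotas: Oakdale 8, Rivermont 2, Pinehurst 2, Claybrook 2, Stonebridge 4 (sum 18, leaving 3 seats).
Remainders in descending order: Claybrook 0.9579, Rivermont 0.7158, Stonebridge 0.5799, Oakdale 0.4029, Pinehurst 0.3435.
The surplus seats go to Claybrook, Rivermont, Stonebridge.

Oakdale 8; Rivermont 3; Pinehurst 2; Claybrook 3; Stonebridge 5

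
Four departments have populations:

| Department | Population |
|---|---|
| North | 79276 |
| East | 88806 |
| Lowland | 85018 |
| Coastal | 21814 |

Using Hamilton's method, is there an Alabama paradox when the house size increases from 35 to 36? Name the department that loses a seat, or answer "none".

none

At 35 seats: North 10, East 11, Lowland 11, Coastal 3.
At 36 seats: North 10, East 12, Lowland 11, Coastal 3.
No department's allocation decreased.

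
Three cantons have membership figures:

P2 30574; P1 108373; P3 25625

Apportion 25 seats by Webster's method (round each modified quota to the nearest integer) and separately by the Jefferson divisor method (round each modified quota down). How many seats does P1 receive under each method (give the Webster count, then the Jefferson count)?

16 and 17

Webster: P2 5, P1 16, P3 4.
Jefferson: P2 4, P1 17, P3 4.
P1 gets 16 under Webster and 17 under Jefferson.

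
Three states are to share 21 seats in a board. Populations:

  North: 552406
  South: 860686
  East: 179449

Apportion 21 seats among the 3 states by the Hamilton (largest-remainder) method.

The standard divisor is 1592541/21 ≈ 75835.286.
Standard quotas: North 7.2843, South 11.3494, East 2.3663.
Lower quotas: North 7, South 11, East 2 (sum 20, leaving 1 seat).
Remainders in descending order: East 0.3663, South 0.3494, North 0.2843.
The surplus seat goes to East.

North: 7; South: 11; East: 3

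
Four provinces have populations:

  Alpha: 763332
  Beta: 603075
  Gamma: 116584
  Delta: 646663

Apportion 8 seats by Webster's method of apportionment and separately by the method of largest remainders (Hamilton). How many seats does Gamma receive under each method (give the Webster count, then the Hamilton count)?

0 and 1

Webster: Alpha 3, Beta 2, Gamma 0, Delta 3.
Hamilton: Alpha 3, Beta 2, Gamma 1, Delta 2.
Gamma gets 0 under Webster and 1 under Hamilton.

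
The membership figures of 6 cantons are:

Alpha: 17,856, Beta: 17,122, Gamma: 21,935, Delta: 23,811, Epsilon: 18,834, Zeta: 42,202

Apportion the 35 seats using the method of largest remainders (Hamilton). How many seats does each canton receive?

The standard divisor is 141760/35 ≈ 4050.286.
Standard quotas: Alpha 4.4086, Beta 4.2274, Gamma 5.4157, Delta 5.8788, Epsilon 4.6500, Zeta 10.4195.
Lower quotas: Alpha 4, Beta 4, Gamma 5, Delta 5, Epsilon 4, Zeta 10 (sum 32, leaving 3 seats).
Remainders in descending order: Delta 0.8788, Epsilon 0.6500, Zeta 0.4195, Gamma 0.4157, Alpha 0.4086, Beta 0.2274.
Largest remainders: Delta, Epsilon, Zeta receive the extra seats.

Alpha 4, Beta 4, Gamma 5, Delta 6, Epsilon 5, Zeta 11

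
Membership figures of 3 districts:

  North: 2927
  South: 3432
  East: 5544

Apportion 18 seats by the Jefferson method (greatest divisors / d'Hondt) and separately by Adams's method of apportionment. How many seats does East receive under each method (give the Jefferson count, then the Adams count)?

Jefferson: North 4, South 5, East 9.
Adams: North 5, South 5, East 8.
East gets 9 under Jefferson and 8 under Adams.

9 and 8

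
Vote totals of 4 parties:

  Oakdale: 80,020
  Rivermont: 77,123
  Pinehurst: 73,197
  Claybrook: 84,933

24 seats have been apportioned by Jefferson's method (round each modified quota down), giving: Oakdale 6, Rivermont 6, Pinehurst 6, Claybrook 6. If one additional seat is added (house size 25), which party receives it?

Priority for the next seat is population ÷ (current seats + 1).
Priorities: Oakdale 11431.429, Rivermont 11017.571, Pinehurst 10456.714, Claybrook 12133.286.
Highest priority: Claybrook.

Claybrook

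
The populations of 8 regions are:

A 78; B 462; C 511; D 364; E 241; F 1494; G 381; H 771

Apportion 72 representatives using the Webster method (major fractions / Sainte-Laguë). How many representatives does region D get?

Standard divisor 4302/72 ≈ 59.75; standard quotas: A 1.305, B 7.732, C 8.552, D 6.092, E 4.033, F 25.004, G 6.377, H 12.904.
Rounding to the nearest integer gives A 1, B 8, C 9, D 6, E 4, F 25, G 6, H 13 — total 72, matching the house size, so no adjustment is needed.
D receives 6.

6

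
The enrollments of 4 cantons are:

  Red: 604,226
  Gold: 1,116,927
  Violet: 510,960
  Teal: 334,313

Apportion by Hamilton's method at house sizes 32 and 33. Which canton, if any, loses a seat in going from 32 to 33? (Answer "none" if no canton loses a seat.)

At 32 seats: Red 8, Gold 14, Violet 6, Teal 4.
At 33 seats: Red 8, Gold 14, Violet 7, Teal 4.
No canton's allocation decreased.

none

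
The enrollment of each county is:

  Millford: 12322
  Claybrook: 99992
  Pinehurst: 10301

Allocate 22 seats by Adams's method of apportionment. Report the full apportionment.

Standard divisor 122615/22 ≈ 5573.409; standard quotas: Millford 2.211, Claybrook 17.941, Pinehurst 1.848.
Rounding up gives 3, 18, 2 = 23 seats, so the divisor must be adjusted.
With modified divisor 6000: modified quotas Millford 2.054, Claybrook 16.665, Pinehurst 1.717.
Rounding up: Millford 3, Claybrook 17, Pinehurst 2 (total 22).

Millford=3, Claybrook=17, Pinehurst=2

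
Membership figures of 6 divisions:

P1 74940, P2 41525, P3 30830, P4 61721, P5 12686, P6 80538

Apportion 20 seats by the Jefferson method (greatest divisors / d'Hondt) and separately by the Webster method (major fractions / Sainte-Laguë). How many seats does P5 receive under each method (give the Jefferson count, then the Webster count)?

Jefferson: P1 5, P2 3, P3 2, P4 4, P5 0, P6 6.
Webster: P1 5, P2 3, P3 2, P4 4, P5 1, P6 5.
P5 gets 0 under Jefferson and 1 under Webster.

0 and 1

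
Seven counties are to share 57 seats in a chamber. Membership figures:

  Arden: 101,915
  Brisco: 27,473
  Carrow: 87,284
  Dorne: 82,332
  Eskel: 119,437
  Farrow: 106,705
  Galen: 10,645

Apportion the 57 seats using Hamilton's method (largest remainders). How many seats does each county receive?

Arden 11; Brisco 3; Carrow 9; Dorne 9; Eskel 13; Farrow 11; Galen 1

Standard divisor: 535791 ÷ 57 ≈ 9399.842.
Standard quotas: Arden 10.8422, Brisco 2.9227, Carrow 9.2857, Dorne 8.7589, Eskel 12.7063, Farrow 11.3518, Galen 1.1325.
Lower quotas: Arden 10, Brisco 2, Carrow 9, Dorne 8, Eskel 12, Farrow 11, Galen 1 (sum 53, leaving 4 seats).
Remainders in descending order: Brisco 0.9227, Arden 0.8422, Dorne 0.7589, Eskel 0.7063, Farrow 0.3518, Carrow 0.2857, Galen 0.1325.
Largest remainders: Brisco, Arden, Dorne, Eskel receive the extra seats.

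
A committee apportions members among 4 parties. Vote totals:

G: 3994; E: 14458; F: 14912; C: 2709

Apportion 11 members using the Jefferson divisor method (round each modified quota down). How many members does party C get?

0

Standard divisor 36073/11 ≈ 3279.364; standard quotas: G 1.218, E 4.409, F 4.547, C 0.826.
Rounding down gives 1, 4, 4, 0 = 9 seats, so the divisor must be adjusted.
With modified divisor 2800: modified quotas G 1.426, E 5.164, F 5.326, C 0.968.
Rounding down: G 1, E 5, F 5, C 0 (total 11).
C receives 0.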